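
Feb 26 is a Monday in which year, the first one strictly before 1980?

From one year to the next, a fixed date's weekday advances by 1, or by 2 when a Feb 29 lies between the two dates.
1980: February 26 is Tuesday.
1979: Monday (−1)
Feb 26 falls on a Monday in 1979.

1979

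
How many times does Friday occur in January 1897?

January 1897 has 31 days and begins on Friday.
The first Friday is January 1.
Fridays fall on 1, 8, 15, 22, 29 — that's 5.

5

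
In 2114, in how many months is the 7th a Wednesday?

Check the 7th of each month of 2114: Jan 7: Sun, Feb 7: Wed, Mar 7: Wed, Apr 7: Sat, May 7: Mon, Jun 7: Thu, Jul 7: Sat, Aug 7: Tue, Sep 7: Fri, Oct 7: Sun, Nov 7: Wed, Dec 7: Fri.
Wednesday occurs in February, March, November — 3 months.

3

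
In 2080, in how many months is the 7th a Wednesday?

Check the 7th of each month of 2080: Jan 7: Sun, Feb 7: Wed, Mar 7: Thu, Apr 7: Sun, May 7: Tue, Jun 7: Fri, Jul 7: Sun, Aug 7: Wed, Sep 7: Sat, Oct 7: Mon, Nov 7: Thu, Dec 7: Sat.
Wednesday occurs in February, August — 2 months.

2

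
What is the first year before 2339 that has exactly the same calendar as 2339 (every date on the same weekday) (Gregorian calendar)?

Two years share a calendar iff Jan 1 falls on the same weekday and both are leap or both are common. 2339: Jan 1 is Sunday, common year.
2338: Jan 1 Saturday, common
2337: Jan 1 Friday, common
2336: Jan 1 Wednesday, leap
2335: Jan 1 Tuesday, common
2334: Jan 1 Monday, common
2333: Jan 1 Sunday, common
2333 matches on both conditions.

2333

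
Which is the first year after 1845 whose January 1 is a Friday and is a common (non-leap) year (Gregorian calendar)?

1847

Jan 1 advances by 2 weekdays after a leap year and by 1 after a common year.
1845: Jan 1 is Wednesday.
1846: Thursday
1847: Friday
1847 begins on a Friday and is a common year.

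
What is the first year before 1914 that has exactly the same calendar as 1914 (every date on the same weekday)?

1903

Two years share a calendar iff Jan 1 falls on the same weekday and both are leap or both are common. 1914: Jan 1 is Thursday, common year.
1913: Jan 1 Wednesday, common
1912: Jan 1 Monday, leap
1911: Jan 1 Sunday, common
1910: Jan 1 Saturday, common
1909: Jan 1 Friday, common
1908: Jan 1 Wednesday, leap
1907: Jan 1 Tuesday, common
1906: Jan 1 Monday, common
1905: Jan 1 Sunday, common
1904: Jan 1 Friday, leap
1903: Jan 1 Thursday, common
1903 matches on both conditions.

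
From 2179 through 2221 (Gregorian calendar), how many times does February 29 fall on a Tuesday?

2

Leap years in 2179–2221: 10 of them.
Feb 29 weekday advances by 5 (mod 7) from one leap year to the next four years later (or differs when a century non-leap intervenes).
Leap-day weekdays: 2180:Tue✓ 2184:Sun 2188:Fri 2192:Wed 2196:Mon 2204:Wed 2208:Mon 2212:Sat 2216:Thu 2220:Tue✓
Tuesday: 2180, 2220 → 2.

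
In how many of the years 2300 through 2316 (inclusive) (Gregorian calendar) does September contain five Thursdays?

4

September has 30 days; it has five Thursdays when Thursday falls among the first (month-length − 28) days — i.e. when September 1 is one of Thursday/Wednesday.
September 1 by year: 2300:Sat 2301:Sun 2302:Mon 2303:Tue 2304:Thu✓ 2305:Fri 2306:Sat 2307:Sun 2308:Tue 2309:Wed✓ 2310:Thu✓ 2311:Fri 2312:Sun 2313:Mon 2314:Tue 2315:Wed✓ 2316:Fri
Years with five Thursdays: 2304, 2309, 2310, 2315 → 4.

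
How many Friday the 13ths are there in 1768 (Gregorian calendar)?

1

Check the 13th of each month of 1768: Jan 13: Wed, Feb 13: Sat, Mar 13: Sun, Apr 13: Wed, May 13: Fri, Jun 13: Mon, Jul 13: Wed, Aug 13: Sat, Sep 13: Tue, Oct 13: Thu, Nov 13: Sun, Dec 13: Tue.
Friday occurs in May — 1 month.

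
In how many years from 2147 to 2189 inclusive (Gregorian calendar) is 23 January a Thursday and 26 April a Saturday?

5

Check each year's weekday for 23 January and 26 April:
  2147: Mon/Wed  2148: Tue/Fri  2149: Thu/Sat ✓  2150: Fri/Sun  2151: Sat/Mon  2152: Sun/Wed  2153: Tue/Thu  2154: Wed/Fri  2155: Thu/Sat ✓  2156: Fri/Mon  2157: Sun/Tue  2158: Mon/Wed  2159: Tue/Thu  2160: Wed/Sat  …(15 more)…  2176: Tue/Fri  2177: Thu/Sat ✓  2178: Fri/Sun  2179: Sat/Mon  2180: Sun/Wed  2181: Tue/Thu  2182: Wed/Fri  2183: Thu/Sat ✓  2184: Fri/Mon  2185: Sun/Tue  2186: Mon/Wed  2187: Tue/Thu  2188: Wed/Sat  2189: Fri/Sun
Both conditions hold in: 2149, 2155, 2166, 2177, 2183 — 5.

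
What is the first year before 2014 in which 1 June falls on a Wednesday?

2011

From one year to the next, a fixed date's weekday advances by 1, or by 2 when a Feb 29 lies between the two dates.
2014: June 1 is Sunday.
2013: Saturday (−1)
2012: Friday (−1)
2011: Wednesday (−2)
1 June falls on a Wednesday in 2011.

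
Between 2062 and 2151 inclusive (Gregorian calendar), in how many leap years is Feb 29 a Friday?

4

Leap years in 2062–2151: 21 of them.
Feb 29 weekday advances by 5 (mod 7) from one leap year to the next four years later (or differs when a century non-leap intervenes).
Leap-day weekdays: 2064:Fri✓ 2068:Wed 2072:Mon 2076:Sat 2080:Thu 2084:Tue 2088:Sun 2092:Fri✓ 2096:Wed 2104:Fri✓ 2108:Wed 2112:Mon 2116:Sat 2120:Thu 2124:Tue 2128:Sun 2132:Fri✓ 2136:Wed 2140:Mon 2144:Sat 2148:Thu
Friday: 2064, 2092, 2104, 2132 → 4.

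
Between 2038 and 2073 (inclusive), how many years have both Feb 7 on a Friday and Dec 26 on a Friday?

Check each year's weekday for Feb 7 and Dec 26:
  2038: Sun/Sun  2039: Mon/Mon  2040: Tue/Wed  2041: Thu/Thu  2042: Fri/Fri ✓  2043: Sat/Sat  2044: Sun/Mon  2045: Tue/Tue  2046: Wed/Wed  2047: Thu/Thu  2048: Fri/Sat  2049: Sun/Sun  2050: Mon/Mon  2051: Tue/Tue  …(8 more)…  2060: Sat/Sun  2061: Mon/Mon  2062: Tue/Tue  2063: Wed/Wed  2064: Thu/Fri  2065: Sat/Sat  2066: Sun/Sun  2067: Mon/Mon  2068: Tue/Wed  2069: Thu/Thu  2070: Fri/Fri ✓  2071: Sat/Sat  2072: Sun/Mon  2073: Tue/Tue
Both conditions hold in: 2042, 2053, 2059, 2070 — 4.

4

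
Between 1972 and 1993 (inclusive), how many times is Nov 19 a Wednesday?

3

Track Nov 19's weekday year by year (advancing +1, or +2 across a Feb 29):
  1972: Sun  1973: Mon (+1)  1974: Tue (+1)  1975: Wed (+1) ✓  1976: Fri (+2)
  1977: Sat (+1)  1978: Sun (+1)  1979: Mon (+1)  1980: Wed (+2) ✓  1981: Thu (+1)
  1982: Fri (+1)  1983: Sat (+1)  1984: Mon (+2)  1985: Tue (+1)  1986: Wed (+1) ✓
  1987: Thu (+1)  1988: Sat (+2)  1989: Sun (+1)  1990: Mon (+1)  1991: Tue (+1)
  1992: Thu (+2)  1993: Fri (+1)
Wednesday years: 1975, 1980, 1986 — 3 in total.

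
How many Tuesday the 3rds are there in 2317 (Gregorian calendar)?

2

Check the 3rd of each month of 2317: Jan 3: Wed, Feb 3: Sat, Mar 3: Sat, Apr 3: Tue, May 3: Thu, Jun 3: Sun, Jul 3: Tue, Aug 3: Fri, Sep 3: Mon, Oct 3: Wed, Nov 3: Sat, Dec 3: Mon.
Tuesday occurs in April, July — 2 months.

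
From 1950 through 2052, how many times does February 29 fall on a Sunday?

Leap years in 1950–2052: 26 of them.
Feb 29 weekday advances by 5 (mod 7) from one leap year to the next four years later (or differs when a century non-leap intervenes).
Leap-day weekdays: 1952:Fri 1956:Wed 1960:Mon 1964:Sat 1968:Thu 1972:Tue 1976:Sun✓ 1980:Fri 1984:Wed 1988:Mon 1992:Sat 1996:Thu 2000:Tue 2004:Sun✓ 2008:Fri 2012:Wed 2016:Mon 2020:Sat 2024:Thu 2028:Tue 2032:Sun✓ 2036:Fri 2040:Wed 2044:Mon 2048:Sat 2052:Thu
Sunday: 1976, 2004, 2032 → 3.

3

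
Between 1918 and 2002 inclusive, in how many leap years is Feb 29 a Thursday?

Leap years in 1918–2002: 21 of them.
Feb 29 weekday advances by 5 (mod 7) from one leap year to the next four years later (or differs when a century non-leap intervenes).
Leap-day weekdays: 1920:Sun 1924:Fri 1928:Wed 1932:Mon 1936:Sat 1940:Thu✓ 1944:Tue 1948:Sun 1952:Fri 1956:Wed 1960:Mon 1964:Sat 1968:Thu✓ 1972:Tue 1976:Sun 1980:Fri 1984:Wed 1988:Mon 1992:Sat 1996:Thu✓ 2000:Tue
Thursday: 1940, 1968, 1996 → 3.

3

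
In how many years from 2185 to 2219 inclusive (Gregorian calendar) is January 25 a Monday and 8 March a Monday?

4

Check each year's weekday for January 25 and 8 March:
  2185: Tue/Tue  2186: Wed/Wed  2187: Thu/Thu  2188: Fri/Sat  2189: Sun/Sun  2190: Mon/Mon ✓  2191: Tue/Tue  2192: Wed/Thu  2193: Fri/Fri  2194: Sat/Sat  2195: Sun/Sun  2196: Mon/Tue  2197: Wed/Wed  2198: Thu/Thu  …(7 more)…  2206: Sat/Sat  2207: Sun/Sun  2208: Mon/Tue  2209: Wed/Wed  2210: Thu/Thu  2211: Fri/Fri  2212: Sat/Sun  2213: Mon/Mon ✓  2214: Tue/Tue  2215: Wed/Wed  2216: Thu/Fri  2217: Sat/Sat  2218: Sun/Sun  2219: Mon/Mon ✓
Both conditions hold in: 2190, 2202, 2213, 2219 — 4.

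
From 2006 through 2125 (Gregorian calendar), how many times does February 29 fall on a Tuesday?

Leap years in 2006–2125: 29 of them.
Feb 29 weekday advances by 5 (mod 7) from one leap year to the next four years later (or differs when a century non-leap intervenes).
Leap-day weekdays: 2008:Fri 2012:Wed 2016:Mon 2020:Sat 2024:Thu 2028:Tue✓ 2032:Sun 2036:Fri 2040:Wed 2044:Mon 2048:Sat 2052:Thu 2056:Tue✓ …(3 more)… 2072:Mon 2076:Sat 2080:Thu 2084:Tue✓ 2088:Sun 2092:Fri 2096:Wed 2104:Fri 2108:Wed 2112:Mon 2116:Sat 2120:Thu 2124:Tue✓
Tuesday: 2028, 2056, 2084, 2124 → 4.

4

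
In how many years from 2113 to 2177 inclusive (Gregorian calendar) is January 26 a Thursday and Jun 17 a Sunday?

Check each year's weekday for January 26 and Jun 17:
  2113: Thu/Sat  2114: Fri/Sun  2115: Sat/Mon  2116: Sun/Wed  2117: Tue/Thu  2118: Wed/Fri  2119: Thu/Sat  2120: Fri/Mon  2121: Sun/Tue  2122: Mon/Wed  2123: Tue/Thu  2124: Wed/Sat  2125: Fri/Sun  2126: Sat/Mon  …(37 more)…  2164: Thu/Sun ✓  2165: Sat/Mon  2166: Sun/Tue  2167: Mon/Wed  2168: Tue/Fri  2169: Thu/Sat  2170: Fri/Sun  2171: Sat/Mon  2172: Sun/Wed  2173: Tue/Thu  2174: Wed/Fri  2175: Thu/Sat  2176: Fri/Mon  2177: Sun/Tue
Both conditions hold in: 2136, 2164 — 2.

2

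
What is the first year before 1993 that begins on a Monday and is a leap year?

Jan 1 advances by 2 weekdays after a leap year and by 1 after a common year.
1993: Jan 1 is Friday.
1992: Wednesday (leap)
1991: Tuesday
1990: Monday
1989: Sunday
1988: Friday (leap)
1987: Thursday
1986: Wednesday
1985: Tuesday
1984: Sunday (leap)
1983: Saturday
1982: Friday
1981: Thursday
1980: Tuesday (leap)
1979: Monday
1978: Sunday
1977: Saturday
1976: Thursday (leap)
1975: Wednesday
1974: Tuesday
1973: Monday
1972: Saturday (leap)
1971: Friday
1970: Thursday
1969: Wednesday
1968: Monday (leap)
1968 begins on a Monday and is a leap year.

1968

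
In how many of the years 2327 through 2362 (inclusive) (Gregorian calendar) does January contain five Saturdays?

15

January has 31 days; it has five Saturdays when Saturday falls among the first (month-length − 28) days — i.e. when January 1 is one of Saturday/Friday/Thursday.
January 1 by year: 2327:Sat✓ 2328:Sun 2329:Tue 2330:Wed 2331:Thu✓ 2332:Fri✓ 2333:Sun 2334:Mon 2335:Tue 2336:Wed 2337:Fri✓ 2338:Sat✓ 2339:Sun 2340:Mon 2341:Wed …(6 more)… 2348:Thu✓ 2349:Sat✓ 2350:Sun 2351:Mon 2352:Tue 2353:Thu✓ 2354:Fri✓ 2355:Sat✓ 2356:Sun 2357:Tue 2358:Wed 2359:Thu✓ 2360:Fri✓ 2361:Sun 2362:Mon
Years with five Saturdays: 2327, 2331, 2332, 2337, 2338, 2342, 2343, 2344, 2348, 2349, 2353, 2354, 2355, 2359, 2360 → 15.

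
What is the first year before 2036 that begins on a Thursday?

2032

Jan 1 advances by 2 weekdays after a leap year and by 1 after a common year.
2036: Jan 1 is Tuesday (leap).
2035: Monday
2034: Sunday
2033: Saturday
2032: Thursday (leap)
2032 begins on a Thursday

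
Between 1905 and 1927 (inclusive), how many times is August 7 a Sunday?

Track August 7's weekday year by year (advancing +1, or +2 across a Feb 29):
  1905: Mon  1906: Tue (+1)  1907: Wed (+1)  1908: Fri (+2)  1909: Sat (+1)
  1910: Sun (+1) ✓  1911: Mon (+1)  1912: Wed (+2)  1913: Thu (+1)  1914: Fri (+1)
  1915: Sat (+1)  1916: Mon (+2)  1917: Tue (+1)  1918: Wed (+1)  1919: Thu (+1)
  1920: Sat (+2)  1921: Sun (+1) ✓  1922: Mon (+1)  1923: Tue (+1)  1924: Thu (+2)
  1925: Fri (+1)  1926: Sat (+1)  1927: Sun (+1) ✓
Sunday years: 1910, 1921, 1927 — 3 in total.

3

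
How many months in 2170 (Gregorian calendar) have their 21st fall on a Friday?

Check the 21st of each month of 2170: Jan 21: Sun, Feb 21: Wed, Mar 21: Wed, Apr 21: Sat, May 21: Mon, Jun 21: Thu, Jul 21: Sat, Aug 21: Tue, Sep 21: Fri, Oct 21: Sun, Nov 21: Wed, Dec 21: Fri.
Friday occurs in September, December — 2 months.

2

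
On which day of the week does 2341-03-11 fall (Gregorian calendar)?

January 1, 2341 is a Wednesday.
March 11 is day 70 of the year, i.e. 69 days after Jan 1.
69 mod 7 = 6, so advance 6 weekdays from Wednesday: Tuesday.

Tuesday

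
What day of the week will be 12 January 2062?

January 1, 2062 is a Sunday.
January 12 is day 12 of the year, i.e. 11 days after Jan 1.
11 mod 7 = 4, so advance 4 weekdays from Sunday: Thursday.

Thursday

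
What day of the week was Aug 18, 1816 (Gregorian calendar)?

Sunday

January 1, 1816 is a Monday.
August 18 is day 231 of the year, i.e. 230 days after Jan 1.
230 mod 7 = 6, so advance 6 weekdays from Monday: Sunday.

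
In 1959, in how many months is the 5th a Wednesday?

Check the 5th of each month of 1959: Jan 5: Mon, Feb 5: Thu, Mar 5: Thu, Apr 5: Sun, May 5: Tue, Jun 5: Fri, Jul 5: Sun, Aug 5: Wed, Sep 5: Sat, Oct 5: Mon, Nov 5: Thu, Dec 5: Sat.
Wednesday occurs in August — 1 month.

1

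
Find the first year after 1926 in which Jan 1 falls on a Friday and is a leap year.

1932

Jan 1 advances by 2 weekdays after a leap year and by 1 after a common year.
1926: Jan 1 is Friday.
1927: Saturday
1928: Sunday (leap)
1929: Tuesday
1930: Wednesday
1931: Thursday
1932: Friday (leap)
1932 begins on a Friday and is a leap year.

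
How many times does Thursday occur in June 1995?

June 1995 has 30 days and begins on Thursday.
The first Thursday is June 1.
Thursdays fall on 1, 8, 15, 22, 29 — that's 5.

5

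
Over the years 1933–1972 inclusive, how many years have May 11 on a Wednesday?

Track May 11's weekday year by year (advancing +1, or +2 across a Feb 29):
  1933: Thu  1934: Fri (+1)  1935: Sat (+1)  1936: Mon (+2)  1937: Tue (+1)
  1938: Wed (+1) ✓  1939: Thu (+1)  1940: Sat (+2)  1941: Sun (+1)  1942: Mon (+1)
  1943: Tue (+1)  1944: Thu (+2)  1945: Fri (+1)  1946: Sat (+1)  … (12 more years) …
  1959: Mon (+1)  1960: Wed (+2) ✓  1961: Thu (+1)  1962: Fri (+1)  1963: Sat (+1)
  1964: Mon (+2)  1965: Tue (+1)  1966: Wed (+1) ✓  1967: Thu (+1)  1968: Sat (+2)
  1969: Sun (+1)  1970: Mon (+1)  1971: Tue (+1)  1972: Thu (+2)
Wednesday years: 1938, 1949, 1955, 1960, 1966 — 5 in total.

5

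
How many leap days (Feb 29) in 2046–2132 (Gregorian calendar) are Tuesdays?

3

Leap years in 2046–2132: 21 of them.
Feb 29 weekday advances by 5 (mod 7) from one leap year to the next four years later (or differs when a century non-leap intervenes).
Leap-day weekdays: 2048:Sat 2052:Thu 2056:Tue✓ 2060:Sun 2064:Fri 2068:Wed 2072:Mon 2076:Sat 2080:Thu 2084:Tue✓ 2088:Sun 2092:Fri 2096:Wed 2104:Fri 2108:Wed 2112:Mon 2116:Sat 2120:Thu 2124:Tue✓ 2128:Sun 2132:Fri
Tuesday: 2056, 2084, 2124 → 3.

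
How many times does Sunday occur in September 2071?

4

September 2071 has 30 days and begins on Tuesday.
The first Sunday is September 6.
Sundays fall on 6, 13, 20, 27 — that's 4.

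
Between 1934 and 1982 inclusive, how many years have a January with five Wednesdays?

January has 31 days; it has five Wednesdays when Wednesday falls among the first (month-length − 28) days — i.e. when January 1 is one of Wednesday/Tuesday/Monday.
January 1 by year: 1934:Mon✓ 1935:Tue✓ 1936:Wed✓ 1937:Fri 1938:Sat 1939:Sun 1940:Mon✓ 1941:Wed✓ 1942:Thu 1943:Fri 1944:Sat 1945:Mon✓ 1946:Tue✓ 1947:Wed✓ 1948:Thu …(19 more)… 1968:Mon✓ 1969:Wed✓ 1970:Thu 1971:Fri 1972:Sat 1973:Mon✓ 1974:Tue✓ 1975:Wed✓ 1976:Thu 1977:Sat 1978:Sun 1979:Mon✓ 1980:Tue✓ 1981:Thu 1982:Fri
Years with five Wednesdays: 1934, 1935, 1936, 1940, 1941, 1945, 1946, 1947, 1951, 1952, 1957, 1958, 1962, 1963, 1964, 1968, 1969, 1973, 1974, 1975, 1979, 1980 → 22.

22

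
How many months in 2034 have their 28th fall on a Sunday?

1

Check the 28th of each month of 2034: Jan 28: Sat, Feb 28: Tue, Mar 28: Tue, Apr 28: Fri, May 28: Sun, Jun 28: Wed, Jul 28: Fri, Aug 28: Mon, Sep 28: Thu, Oct 28: Sat, Nov 28: Tue, Dec 28: Thu.
Sunday occurs in May — 1 month.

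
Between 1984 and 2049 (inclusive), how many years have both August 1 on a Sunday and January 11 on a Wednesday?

Check each year's weekday for August 1 and January 11:
  1984: Wed/Wed  1985: Thu/Fri  1986: Fri/Sat  1987: Sat/Sun  1988: Mon/Mon  1989: Tue/Wed  1990: Wed/Thu  1991: Thu/Fri  1992: Sat/Sat  1993: Sun/Mon  1994: Mon/Tue  1995: Tue/Wed  1996: Thu/Thu  1997: Fri/Sat  …(38 more)…  2036: Fri/Fri  2037: Sat/Sun  2038: Sun/Mon  2039: Mon/Tue  2040: Wed/Wed  2041: Thu/Fri  2042: Fri/Sat  2043: Sat/Sun  2044: Mon/Mon  2045: Tue/Wed  2046: Wed/Thu  2047: Thu/Fri  2048: Sat/Sat  2049: Sun/Mon
Both conditions hold in: no year — 0.

0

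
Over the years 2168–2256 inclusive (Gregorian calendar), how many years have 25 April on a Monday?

13

Track 25 April's weekday year by year (advancing +1, or +2 across a Feb 29):
  2168: Mon ✓  2169: Tue (+1)  2170: Wed (+1)  2171: Thu (+1)  2172: Sat (+2)
  2173: Sun (+1)  2174: Mon (+1) ✓  2175: Tue (+1)  2176: Thu (+2)  2177: Fri (+1)
  2178: Sat (+1)  2179: Sun (+1)  2180: Tue (+2)  2181: Wed (+1)  … (61 more years) …
  2243: Tue (+1)  2244: Thu (+2)  2245: Fri (+1)  2246: Sat (+1)  2247: Sun (+1)
  2248: Tue (+2)  2249: Wed (+1)  2250: Thu (+1)  2251: Fri (+1)  2252: Sun (+2)
  2253: Mon (+1) ✓  2254: Tue (+1)  2255: Wed (+1)  2256: Fri (+2)
Monday years: 2168, 2174, 2185, 2191, 2196, 2203, 2208, 2214, 2225, 2231, 2236, 2242, 2253 — 13 in total.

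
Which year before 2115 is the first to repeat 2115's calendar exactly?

2109

Two years share a calendar iff Jan 1 falls on the same weekday and both are leap or both are common. 2115: Jan 1 is Tuesday, common year.
2114: Jan 1 Monday, common
2113: Jan 1 Sunday, common
2112: Jan 1 Friday, leap
2111: Jan 1 Thursday, common
2110: Jan 1 Wednesday, common
2109: Jan 1 Tuesday, common
2109 matches on both conditions.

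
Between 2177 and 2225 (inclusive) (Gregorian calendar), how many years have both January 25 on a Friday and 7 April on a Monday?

1

Check each year's weekday for January 25 and 7 April:
  2177: Sat/Mon  2178: Sun/Tue  2179: Mon/Wed  2180: Tue/Fri  2181: Thu/Sat  2182: Fri/Sun  2183: Sat/Mon  2184: Sun/Wed  2185: Tue/Thu  2186: Wed/Fri  2187: Thu/Sat  2188: Fri/Mon ✓  2189: Sun/Tue  2190: Mon/Wed  …(21 more)…  2212: Sat/Tue  2213: Mon/Wed  2214: Tue/Thu  2215: Wed/Fri  2216: Thu/Sun  2217: Sat/Mon  2218: Sun/Tue  2219: Mon/Wed  2220: Tue/Fri  2221: Thu/Sat  2222: Fri/Sun  2223: Sat/Mon  2224: Sun/Wed  2225: Tue/Thu
Both conditions hold in: 2188 — 1.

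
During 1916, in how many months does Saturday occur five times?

A month of length L has five Saturdays iff its first Saturday is on day ≤ L−28 (so day 1–3 in a 31-day month, 1–2 in a 30-day month, day 1 in a leap February).
Checking each month of 1916: Jan starts Sat (31d) ✓; Feb starts Tue (29d); Mar starts Wed (31d); Apr starts Sat (30d) ✓; May starts Mon (31d); Jun starts Thu (30d); Jul starts Sat (31d) ✓; Aug starts Tue (31d); Sep starts Fri (30d) ✓; Oct starts Sun (31d); Nov starts Wed (30d); Dec starts Fri (31d) ✓.
Five-Saturday months: January, April, July, September, December → 5.

5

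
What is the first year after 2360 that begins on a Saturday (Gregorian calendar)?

2366

Jan 1 advances by 2 weekdays after a leap year and by 1 after a common year.
2360: Jan 1 is Friday (leap).
2361: Sunday
2362: Monday
2363: Tuesday
2364: Wednesday (leap)
2365: Friday
2366: Saturday
2366 begins on a Saturday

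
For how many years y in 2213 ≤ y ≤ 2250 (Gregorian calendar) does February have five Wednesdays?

February has 28 days (29 in leap years); it has five Wednesdays when Wednesday falls among the first (month-length − 28) days — i.e. when February 1 is Wednesday in a leap year (never in a common year).
February 1 by year: 2213:Mon 2214:Tue 2215:Wed 2216:Thu 2217:Sat 2218:Sun 2219:Mon 2220:Tue 2221:Thu 2222:Fri 2223:Sat 2224:Sun 2225:Tue 2226:Wed 2227:Thu …(8 more)… 2236:Mon 2237:Wed 2238:Thu 2239:Fri 2240:Sat 2241:Mon 2242:Tue 2243:Wed 2244:Thu 2245:Sat 2246:Sun 2247:Mon 2248:Tue 2249:Thu 2250:Fri
Years with five Wednesdays: 2232 → 1.

1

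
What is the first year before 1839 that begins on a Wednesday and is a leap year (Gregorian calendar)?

1812

Jan 1 advances by 2 weekdays after a leap year and by 1 after a common year.
1839: Jan 1 is Tuesday.
1838: Monday
1837: Sunday
1836: Friday (leap)
1835: Thursday
1834: Wednesday
1833: Tuesday
1832: Sunday (leap)
1831: Saturday
1830: Friday
1829: Thursday
1828: Tuesday (leap)
1827: Monday
1826: Sunday
1825: Saturday
1824: Thursday (leap)
1823: Wednesday
1822: Tuesday
1821: Monday
1820: Saturday (leap)
1819: Friday
1818: Thursday
1817: Wednesday
1816: Monday (leap)
1815: Sunday
1814: Saturday
1813: Friday
1812: Wednesday (leap)
1812 begins on a Wednesday and is a leap year.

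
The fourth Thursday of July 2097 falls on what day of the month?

25

July 1, 2097 is a Monday, so the first Thursday is the 4th.
The fourth Thursday is 4 + 21 = 25.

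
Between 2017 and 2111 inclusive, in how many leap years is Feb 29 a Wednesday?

Leap years in 2017–2111: 22 of them.
Feb 29 weekday advances by 5 (mod 7) from one leap year to the next four years later (or differs when a century non-leap intervenes).
Leap-day weekdays: 2020:Sat 2024:Thu 2028:Tue 2032:Sun 2036:Fri 2040:Wed✓ 2044:Mon 2048:Sat 2052:Thu 2056:Tue 2060:Sun 2064:Fri 2068:Wed✓ 2072:Mon 2076:Sat 2080:Thu 2084:Tue 2088:Sun 2092:Fri 2096:Wed✓ 2104:Fri 2108:Wed✓
Wednesday: 2040, 2068, 2096, 2108 → 4.

4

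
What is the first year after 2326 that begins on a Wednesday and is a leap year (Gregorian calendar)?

2336

Jan 1 advances by 2 weekdays after a leap year and by 1 after a common year.
2326: Jan 1 is Friday.
2327: Saturday
2328: Sunday (leap)
2329: Tuesday
2330: Wednesday
2331: Thursday
2332: Friday (leap)
2333: Sunday
2334: Monday
2335: Tuesday
2336: Wednesday (leap)
2336 begins on a Wednesday and is a leap year.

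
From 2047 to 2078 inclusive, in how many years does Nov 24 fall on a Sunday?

Track Nov 24's weekday year by year (advancing +1, or +2 across a Feb 29):
  2047: Sun ✓  2048: Tue (+2)  2049: Wed (+1)  2050: Thu (+1)  2051: Fri (+1)
  2052: Sun (+2) ✓  2053: Mon (+1)  2054: Tue (+1)  2055: Wed (+1)  2056: Fri (+2)
  2057: Sat (+1)  2058: Sun (+1) ✓  2059: Mon (+1)  2060: Wed (+2)  … (4 more years) …
  2065: Tue (+1)  2066: Wed (+1)  2067: Thu (+1)  2068: Sat (+2)  2069: Sun (+1) ✓
  2070: Mon (+1)  2071: Tue (+1)  2072: Thu (+2)  2073: Fri (+1)  2074: Sat (+1)
  2075: Sun (+1) ✓  2076: Tue (+2)  2077: Wed (+1)  2078: Thu (+1)
Sunday years: 2047, 2052, 2058, 2069, 2075 — 5 in total.

5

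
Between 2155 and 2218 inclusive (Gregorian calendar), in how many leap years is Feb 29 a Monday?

Leap years in 2155–2218: 15 of them.
Feb 29 weekday advances by 5 (mod 7) from one leap year to the next four years later (or differs when a century non-leap intervenes).
Leap-day weekdays: 2156:Sun 2160:Fri 2164:Wed 2168:Mon✓ 2172:Sat 2176:Thu 2180:Tue 2184:Sun 2188:Fri 2192:Wed 2196:Mon✓ 2204:Wed 2208:Mon✓ 2212:Sat 2216:Thu
Monday: 2168, 2196, 2208 → 3.

3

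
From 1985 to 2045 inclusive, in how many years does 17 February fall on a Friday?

Track 17 February's weekday year by year (advancing +1, or +2 across a Feb 29):
  1985: Sun  1986: Mon (+1)  1987: Tue (+1)  1988: Wed (+1)  1989: Fri (+2) ✓
  1990: Sat (+1)  1991: Sun (+1)  1992: Mon (+1)  1993: Wed (+2)  1994: Thu (+1)
  1995: Fri (+1) ✓  1996: Sat (+1)  1997: Mon (+2)  1998: Tue (+1)  … (33 more years) …
  2032: Tue (+1)  2033: Thu (+2)  2034: Fri (+1) ✓  2035: Sat (+1)  2036: Sun (+1)
  2037: Tue (+2)  2038: Wed (+1)  2039: Thu (+1)  2040: Fri (+1) ✓  2041: Sun (+2)
  2042: Mon (+1)  2043: Tue (+1)  2044: Wed (+1)  2045: Fri (+2) ✓
Friday years: 1989, 1995, 2006, 2012, 2017, 2023, 2034, 2040, 2045 — 9 in total.

9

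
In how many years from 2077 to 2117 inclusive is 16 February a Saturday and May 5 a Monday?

Check each year's weekday for 16 February and May 5:
  2077: Tue/Wed  2078: Wed/Thu  2079: Thu/Fri  2080: Fri/Sun  2081: Sun/Mon  2082: Mon/Tue  2083: Tue/Wed  2084: Wed/Fri  2085: Fri/Sat  2086: Sat/Sun  2087: Sun/Mon  2088: Mon/Wed  2089: Wed/Thu  2090: Thu/Fri  …(13 more)…  2104: Sat/Mon ✓  2105: Mon/Tue  2106: Tue/Wed  2107: Wed/Thu  2108: Thu/Sat  2109: Sat/Sun  2110: Sun/Mon  2111: Mon/Tue  2112: Tue/Thu  2113: Thu/Fri  2114: Fri/Sat  2115: Sat/Sun  2116: Sun/Tue  2117: Tue/Wed
Both conditions hold in: 2092, 2104 — 2.

2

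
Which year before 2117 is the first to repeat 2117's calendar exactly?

2106

Two years share a calendar iff Jan 1 falls on the same weekday and both are leap or both are common. 2117: Jan 1 is Friday, common year.
2116: Jan 1 Wednesday, leap
2115: Jan 1 Tuesday, common
2114: Jan 1 Monday, common
2113: Jan 1 Sunday, common
2112: Jan 1 Friday, leap
2111: Jan 1 Thursday, common
2110: Jan 1 Wednesday, common
2109: Jan 1 Tuesday, common
2108: Jan 1 Sunday, leap
2107: Jan 1 Saturday, common
2106: Jan 1 Friday, common
2106 matches on both conditions.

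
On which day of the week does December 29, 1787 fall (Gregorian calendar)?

Saturday

January 1, 1787 is a Monday.
December 29 is day 363 of the year, i.e. 362 days after Jan 1.
362 mod 7 = 5, so advance 5 weekdays from Monday: Saturday.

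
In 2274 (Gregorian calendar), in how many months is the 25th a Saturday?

2

Check the 25th of each month of 2274: Jan 25: Sun, Feb 25: Wed, Mar 25: Wed, Apr 25: Sat, May 25: Mon, Jun 25: Thu, Jul 25: Sat, Aug 25: Tue, Sep 25: Fri, Oct 25: Sun, Nov 25: Wed, Dec 25: Fri.
Saturday occurs in April, July — 2 months.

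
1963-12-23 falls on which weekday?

Monday

January 1, 1963 is a Tuesday.
December 23 is day 357 of the year, i.e. 356 days after Jan 1.
356 mod 7 = 6, so advance 6 weekdays from Tuesday: Monday.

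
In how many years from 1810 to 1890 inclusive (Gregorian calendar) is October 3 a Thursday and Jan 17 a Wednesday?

3

Check each year's weekday for October 3 and Jan 17:
  1810: Wed/Wed  1811: Thu/Thu  1812: Sat/Fri  1813: Sun/Sun  1814: Mon/Mon  1815: Tue/Tue  1816: Thu/Wed ✓  1817: Fri/Fri  1818: Sat/Sat  1819: Sun/Sun  1820: Tue/Mon  1821: Wed/Wed  1822: Thu/Thu  1823: Fri/Fri  …(53 more)…  1877: Wed/Wed  1878: Thu/Thu  1879: Fri/Fri  1880: Sun/Sat  1881: Mon/Mon  1882: Tue/Tue  1883: Wed/Wed  1884: Fri/Thu  1885: Sat/Sat  1886: Sun/Sun  1887: Mon/Mon  1888: Wed/Tue  1889: Thu/Thu  1890: Fri/Fri
Both conditions hold in: 1816, 1844, 1872 — 3.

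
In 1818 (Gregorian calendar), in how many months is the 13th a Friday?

Check the 13th of each month of 1818: Jan 13: Tue, Feb 13: Fri, Mar 13: Fri, Apr 13: Mon, May 13: Wed, Jun 13: Sat, Jul 13: Mon, Aug 13: Thu, Sep 13: Sun, Oct 13: Tue, Nov 13: Fri, Dec 13: Sun.
Friday occurs in February, March, November — 3 months.

3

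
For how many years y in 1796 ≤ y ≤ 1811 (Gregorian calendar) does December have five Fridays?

December has 31 days; it has five Fridays when Friday falls among the first (month-length − 28) days — i.e. when December 1 is one of Friday/Thursday/Wednesday.
December 1 by year: 1796:Thu✓ 1797:Fri✓ 1798:Sat 1799:Sun 1800:Mon 1801:Tue 1802:Wed✓ 1803:Thu✓ 1804:Sat 1805:Sun 1806:Mon 1807:Tue 1808:Thu✓ 1809:Fri✓ 1810:Sat 1811:Sun
Years with five Fridays: 1796, 1797, 1802, 1803, 1808, 1809 → 6.

6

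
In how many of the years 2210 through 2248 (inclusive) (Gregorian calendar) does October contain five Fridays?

October has 31 days; it has five Fridays when Friday falls among the first (month-length − 28) days — i.e. when October 1 is one of Friday/Thursday/Wednesday.
October 1 by year: 2210:Mon 2211:Tue 2212:Thu✓ 2213:Fri✓ 2214:Sat 2215:Sun 2216:Tue 2217:Wed✓ 2218:Thu✓ 2219:Fri✓ 2220:Sun 2221:Mon 2222:Tue 2223:Wed✓ 2224:Fri✓ …(9 more)… 2234:Wed✓ 2235:Thu✓ 2236:Sat 2237:Sun 2238:Mon 2239:Tue 2240:Thu✓ 2241:Fri✓ 2242:Sat 2243:Sun 2244:Tue 2245:Wed✓ 2246:Thu✓ 2247:Fri✓ 2248:Sun
Years with five Fridays: 2212, 2213, 2217, 2218, 2219, 2223, 2224, 2228, 2229, 2230, 2234, 2235, 2240, 2241, 2245, 2246, 2247 → 17.

17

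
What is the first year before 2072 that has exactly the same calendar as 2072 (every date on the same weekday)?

2044

Two years share a calendar iff Jan 1 falls on the same weekday and both are leap or both are common. 2072: Jan 1 is Friday, leap year.
2071: Jan 1 Thursday, common
2070: Jan 1 Wednesday, common
2069: Jan 1 Tuesday, common
2068: Jan 1 Sunday, leap
2067: Jan 1 Saturday, common
2066: Jan 1 Friday, common
2065: Jan 1 Thursday, common
2064: Jan 1 Tuesday, leap
2063: Jan 1 Monday, common
2062: Jan 1 Sunday, common
2061: Jan 1 Saturday, common
2060: Jan 1 Thursday, leap
2059: Jan 1 Wednesday, common
2058: Jan 1 Tuesday, common
2057: Jan 1 Monday, common
2056: Jan 1 Saturday, leap
2055: Jan 1 Friday, common
2054: Jan 1 Thursday, common
2053: Jan 1 Wednesday, common
2052: Jan 1 Monday, leap
2051: Jan 1 Sunday, common
2050: Jan 1 Saturday, common
2049: Jan 1 Friday, common
2048: Jan 1 Wednesday, leap
2047: Jan 1 Tuesday, common
2046: Jan 1 Monday, common
2045: Jan 1 Sunday, common
2044: Jan 1 Friday, leap
2044 matches on both conditions.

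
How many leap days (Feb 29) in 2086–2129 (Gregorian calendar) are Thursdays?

Leap years in 2086–2129: 10 of them.
Feb 29 weekday advances by 5 (mod 7) from one leap year to the next four years later (or differs when a century non-leap intervenes).
Leap-day weekdays: 2088:Sun 2092:Fri 2096:Wed 2104:Fri 2108:Wed 2112:Mon 2116:Sat 2120:Thu✓ 2124:Tue 2128:Sun
Thursday: 2120 → 1.

1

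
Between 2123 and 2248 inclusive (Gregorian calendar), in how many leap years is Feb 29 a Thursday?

4

Leap years in 2123–2248: 31 of them.
Feb 29 weekday advances by 5 (mod 7) from one leap year to the next four years later (or differs when a century non-leap intervenes).
Leap-day weekdays: 2124:Tue 2128:Sun 2132:Fri 2136:Wed 2140:Mon 2144:Sat 2148:Thu✓ 2152:Tue 2156:Sun 2160:Fri 2164:Wed 2168:Mon 2172:Sat …(5 more)… 2196:Mon 2204:Wed 2208:Mon 2212:Sat 2216:Thu✓ 2220:Tue 2224:Sun 2228:Fri 2232:Wed 2236:Mon 2240:Sat 2244:Thu✓ 2248:Tue
Thursday: 2148, 2176, 2216, 2244 → 4.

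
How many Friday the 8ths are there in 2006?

Check the 8th of each month of 2006: Jan 8: Sun, Feb 8: Wed, Mar 8: Wed, Apr 8: Sat, May 8: Mon, Jun 8: Thu, Jul 8: Sat, Aug 8: Tue, Sep 8: Fri, Oct 8: Sun, Nov 8: Wed, Dec 8: Fri.
Friday occurs in September, December — 2 months.

2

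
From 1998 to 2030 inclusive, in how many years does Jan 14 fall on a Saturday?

Track Jan 14's weekday year by year (advancing +1, or +2 across a Feb 29):
  1998: Wed  1999: Thu (+1)  2000: Fri (+1)  2001: Sun (+2)  2002: Mon (+1)
  2003: Tue (+1)  2004: Wed (+1)  2005: Fri (+2)  2006: Sat (+1) ✓  2007: Sun (+1)
  2008: Mon (+1)  2009: Wed (+2)  2010: Thu (+1)  2011: Fri (+1)  … (5 more years) …
  2017: Sat (+2) ✓  2018: Sun (+1)  2019: Mon (+1)  2020: Tue (+1)  2021: Thu (+2)
  2022: Fri (+1)  2023: Sat (+1) ✓  2024: Sun (+1)  2025: Tue (+2)  2026: Wed (+1)
  2027: Thu (+1)  2028: Fri (+1)  2029: Sun (+2)  2030: Mon (+1)
Saturday years: 2006, 2012, 2017, 2023 — 4 in total.

4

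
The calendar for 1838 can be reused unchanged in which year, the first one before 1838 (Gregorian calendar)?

1827

Two years share a calendar iff Jan 1 falls on the same weekday and both are leap or both are common. 1838: Jan 1 is Monday, common year.
1837: Jan 1 Sunday, common
1836: Jan 1 Friday, leap
1835: Jan 1 Thursday, common
1834: Jan 1 Wednesday, common
1833: Jan 1 Tuesday, common
1832: Jan 1 Sunday, leap
1831: Jan 1 Saturday, common
1830: Jan 1 Friday, common
1829: Jan 1 Thursday, common
1828: Jan 1 Tuesday, leap
1827: Jan 1 Monday, common
1827 matches on both conditions.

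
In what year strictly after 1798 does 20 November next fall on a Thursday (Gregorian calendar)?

From one year to the next, a fixed date's weekday advances by 1, or by 2 when a Feb 29 lies between the two dates.
1798: November 20 is Tuesday.
1799: Wednesday (+1)
1800: Thursday (+1)
20 November falls on a Thursday in 1800.

1800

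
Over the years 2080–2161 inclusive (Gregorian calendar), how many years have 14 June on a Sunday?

Track 14 June's weekday year by year (advancing +1, or +2 across a Feb 29):
  2080: Fri  2081: Sat (+1)  2082: Sun (+1) ✓  2083: Mon (+1)  2084: Wed (+2)
  2085: Thu (+1)  2086: Fri (+1)  2087: Sat (+1)  2088: Mon (+2)  2089: Tue (+1)
  2090: Wed (+1)  2091: Thu (+1)  2092: Sat (+2)  2093: Sun (+1) ✓  … (54 more years) …
  2148: Fri (+2)  2149: Sat (+1)  2150: Sun (+1) ✓  2151: Mon (+1)  2152: Wed (+2)
  2153: Thu (+1)  2154: Fri (+1)  2155: Sat (+1)  2156: Mon (+2)  2157: Tue (+1)
  2158: Wed (+1)  2159: Thu (+1)  2160: Sat (+2)  2161: Sun (+1) ✓
Sunday years: 2082, 2093, 2099, 2105, 2111, 2116, 2122, 2133, 2139, 2144, 2150, 2161 — 12 in total.

12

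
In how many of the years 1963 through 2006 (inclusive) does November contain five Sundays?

November has 30 days; it has five Sundays when Sunday falls among the first (month-length − 28) days — i.e. when November 1 is one of Sunday/Saturday.
November 1 by year: 1963:Fri 1964:Sun✓ 1965:Mon 1966:Tue 1967:Wed 1968:Fri 1969:Sat✓ 1970:Sun✓ 1971:Mon 1972:Wed 1973:Thu 1974:Fri 1975:Sat✓ 1976:Mon 1977:Tue …(14 more)… 1992:Sun✓ 1993:Mon 1994:Tue 1995:Wed 1996:Fri 1997:Sat✓ 1998:Sun✓ 1999:Mon 2000:Wed 2001:Thu 2002:Fri 2003:Sat✓ 2004:Mon 2005:Tue 2006:Wed
Years with five Sundays: 1964, 1969, 1970, 1975, 1980, 1981, 1986, 1987, 1992, 1997, 1998, 2003 → 12.

12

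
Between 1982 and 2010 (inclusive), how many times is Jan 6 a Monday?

Track Jan 6's weekday year by year (advancing +1, or +2 across a Feb 29):
  1982: Wed  1983: Thu (+1)  1984: Fri (+1)  1985: Sun (+2)  1986: Mon (+1) ✓
  1987: Tue (+1)  1988: Wed (+1)  1989: Fri (+2)  1990: Sat (+1)  1991: Sun (+1)
  1992: Mon (+1) ✓  1993: Wed (+2)  1994: Thu (+1)  1995: Fri (+1)  1996: Sat (+1)
  1997: Mon (+2) ✓  1998: Tue (+1)  1999: Wed (+1)  2000: Thu (+1)  2001: Sat (+2)
  2002: Sun (+1)  2003: Mon (+1) ✓  2004: Tue (+1)  2005: Thu (+2)  2006: Fri (+1)
  2007: Sat (+1)  2008: Sun (+1)  2009: Tue (+2)  2010: Wed (+1)
Monday years: 1986, 1992, 1997, 2003 — 4 in total.

4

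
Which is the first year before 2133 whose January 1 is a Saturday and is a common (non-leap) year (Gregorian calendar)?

2129

Jan 1 advances by 2 weekdays after a leap year and by 1 after a common year.
2133: Jan 1 is Thursday.
2132: Tuesday (leap)
2131: Monday
2130: Sunday
2129: Saturday
2129 begins on a Saturday and is a common year.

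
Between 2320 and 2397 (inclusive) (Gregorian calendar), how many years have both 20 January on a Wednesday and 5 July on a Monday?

8

Check each year's weekday for 20 January and 5 July:
  2320: Tue/Mon  2321: Thu/Tue  2322: Fri/Wed  2323: Sat/Thu  2324: Sun/Sat  2325: Tue/Sun  2326: Wed/Mon ✓  2327: Thu/Tue  2328: Fri/Thu  2329: Sun/Fri  2330: Mon/Sat  2331: Tue/Sun  2332: Wed/Tue  2333: Fri/Wed  …(50 more)…  2384: Fri/Thu  2385: Sun/Fri  2386: Mon/Sat  2387: Tue/Sun  2388: Wed/Tue  2389: Fri/Wed  2390: Sat/Thu  2391: Sun/Fri  2392: Mon/Sun  2393: Wed/Mon ✓  2394: Thu/Tue  2395: Fri/Wed  2396: Sat/Fri  2397: Mon/Sat
Both conditions hold in: 2326, 2337, 2343, 2354, 2365, 2371, 2382, 2393 — 8.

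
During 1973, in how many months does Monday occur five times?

5

A month of length L has five Mondays iff its first Monday is on day ≤ L−28 (so day 1–3 in a 31-day month, 1–2 in a 30-day month, day 1 in a leap February).
Checking each month of 1973: Jan starts Mon (31d) ✓; Feb starts Thu (28d); Mar starts Thu (31d); Apr starts Sun (30d) ✓; May starts Tue (31d); Jun starts Fri (30d); Jul starts Sun (31d) ✓; Aug starts Wed (31d); Sep starts Sat (30d); Oct starts Mon (31d) ✓; Nov starts Thu (30d); Dec starts Sat (31d) ✓.
Five-Monday months: January, April, July, October, December → 5.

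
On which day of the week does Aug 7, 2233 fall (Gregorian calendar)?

Wednesday

January 1, 2233 is a Tuesday.
August 7 is day 219 of the year, i.e. 218 days after Jan 1.
218 mod 7 = 1, so advance 1 weekday from Tuesday: Wednesday.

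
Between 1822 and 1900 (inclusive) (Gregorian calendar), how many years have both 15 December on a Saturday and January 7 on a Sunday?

Check each year's weekday for 15 December and January 7:
  1822: Sun/Mon  1823: Mon/Tue  1824: Wed/Wed  1825: Thu/Fri  1826: Fri/Sat  1827: Sat/Sun ✓  1828: Mon/Mon  1829: Tue/Wed  1830: Wed/Thu  1831: Thu/Fri  1832: Sat/Sat  1833: Sun/Mon  1834: Mon/Tue  1835: Tue/Wed  …(51 more)…  1887: Thu/Fri  1888: Sat/Sat  1889: Sun/Mon  1890: Mon/Tue  1891: Tue/Wed  1892: Thu/Thu  1893: Fri/Sat  1894: Sat/Sun ✓  1895: Sun/Mon  1896: Tue/Tue  1897: Wed/Thu  1898: Thu/Fri  1899: Fri/Sat  1900: Sat/Sun ✓
Both conditions hold in: 1827, 1838, 1849, 1855, 1866, 1877, 1883, 1894, 1900 — 9.

9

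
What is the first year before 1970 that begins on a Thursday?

Jan 1 advances by 2 weekdays after a leap year and by 1 after a common year.
1970: Jan 1 is Thursday.
1969: Wednesday
1968: Monday (leap)
1967: Sunday
1966: Saturday
1965: Friday
1964: Wednesday (leap)
1963: Tuesday
1962: Monday
1961: Sunday
1960: Friday (leap)
1959: Thursday
1959 begins on a Thursday

1959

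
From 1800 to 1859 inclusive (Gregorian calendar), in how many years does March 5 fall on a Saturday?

9

Track March 5's weekday year by year (advancing +1, or +2 across a Feb 29):
  1800: Wed  1801: Thu (+1)  1802: Fri (+1)  1803: Sat (+1) ✓  1804: Mon (+2)
  1805: Tue (+1)  1806: Wed (+1)  1807: Thu (+1)  1808: Sat (+2) ✓  1809: Sun (+1)
  1810: Mon (+1)  1811: Tue (+1)  1812: Thu (+2)  1813: Fri (+1)  … (32 more years) …
  1846: Thu (+1)  1847: Fri (+1)  1848: Sun (+2)  1849: Mon (+1)  1850: Tue (+1)
  1851: Wed (+1)  1852: Fri (+2)  1853: Sat (+1) ✓  1854: Sun (+1)  1855: Mon (+1)
  1856: Wed (+2)  1857: Thu (+1)  1858: Fri (+1)  1859: Sat (+1) ✓
Saturday years: 1803, 1808, 1814, 1825, 1831, 1836, 1842, 1853, 1859 — 9 in total.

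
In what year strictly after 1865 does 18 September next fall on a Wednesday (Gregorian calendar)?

1867

From one year to the next, a fixed date's weekday advances by 1, or by 2 when a Feb 29 lies between the two dates.
1865: September 18 is Monday.
1866: Tuesday (+1)
1867: Wednesday (+1)
18 September falls on a Wednesday in 1867.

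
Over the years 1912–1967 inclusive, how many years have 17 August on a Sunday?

8

Track 17 August's weekday year by year (advancing +1, or +2 across a Feb 29):
  1912: Sat  1913: Sun (+1) ✓  1914: Mon (+1)  1915: Tue (+1)  1916: Thu (+2)
  1917: Fri (+1)  1918: Sat (+1)  1919: Sun (+1) ✓  1920: Tue (+2)  1921: Wed (+1)
  1922: Thu (+1)  1923: Fri (+1)  1924: Sun (+2) ✓  1925: Mon (+1)  … (28 more years) …
  1954: Tue (+1)  1955: Wed (+1)  1956: Fri (+2)  1957: Sat (+1)  1958: Sun (+1) ✓
  1959: Mon (+1)  1960: Wed (+2)  1961: Thu (+1)  1962: Fri (+1)  1963: Sat (+1)
  1964: Mon (+2)  1965: Tue (+1)  1966: Wed (+1)  1967: Thu (+1)
Sunday years: 1913, 1919, 1924, 1930, 1941, 1947, 1952, 1958 — 8 in total.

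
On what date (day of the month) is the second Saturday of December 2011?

December 1, 2011 is a Thursday, so the first Saturday is the 3rd.
The second Saturday is 3 + 7 = 10.

10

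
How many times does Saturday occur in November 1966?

4

November 1966 has 30 days and begins on Tuesday.
The first Saturday is November 5.
Saturdays fall on 5, 12, 19, 26 — that's 4.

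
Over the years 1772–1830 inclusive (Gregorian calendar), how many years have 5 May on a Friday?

Track 5 May's weekday year by year (advancing +1, or +2 across a Feb 29):
  1772: Tue  1773: Wed (+1)  1774: Thu (+1)  1775: Fri (+1) ✓  1776: Sun (+2)
  1777: Mon (+1)  1778: Tue (+1)  1779: Wed (+1)  1780: Fri (+2) ✓  1781: Sat (+1)
  1782: Sun (+1)  1783: Mon (+1)  1784: Wed (+2)  1785: Thu (+1)  … (31 more years) …
  1817: Mon (+1)  1818: Tue (+1)  1819: Wed (+1)  1820: Fri (+2) ✓  1821: Sat (+1)
  1822: Sun (+1)  1823: Mon (+1)  1824: Wed (+2)  1825: Thu (+1)  1826: Fri (+1) ✓
  1827: Sat (+1)  1828: Mon (+2)  1829: Tue (+1)  1830: Wed (+1)
Friday years: 1775, 1780, 1786, 1797, 1809, 1815, 1820, 1826 — 8 in total.

8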